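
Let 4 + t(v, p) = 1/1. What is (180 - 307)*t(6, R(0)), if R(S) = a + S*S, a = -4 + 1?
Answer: 381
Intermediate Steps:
a = -3
R(S) = -3 + S**2 (R(S) = -3 + S*S = -3 + S**2)
t(v, p) = -3 (t(v, p) = -4 + 1/1 = -4 + 1 = -3)
(180 - 307)*t(6, R(0)) = (180 - 307)*(-3) = -127*(-3) = 381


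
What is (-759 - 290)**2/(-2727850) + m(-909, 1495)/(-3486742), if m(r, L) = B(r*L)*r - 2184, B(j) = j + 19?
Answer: -1686734914853771/4755654582350 ≈ -354.68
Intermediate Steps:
B(j) = 19 + j
m(r, L) = -2184 + r*(19 + L*r) (m(r, L) = (19 + r*L)*r - 2184 = (19 + L*r)*r - 2184 = r*(19 + L*r) - 2184 = -2184 + r*(19 + L*r))
(-759 - 290)**2/(-2727850) + m(-909, 1495)/(-3486742) = (-759 - 290)**2/(-2727850) + (-2184 - 909*(19 + 1495*(-909)))/(-3486742) = (-1049)**2*(-1/2727850) + (-2184 - 909*(19 - 1358955))*(-1/3486742) = 1100401*(-1/2727850) + (-2184 - 909*(-1358936))*(-1/3486742) = -1100401/2727850 + (-2184 + 1235272824)*(-1/3486742) = -1100401/2727850 + 1235270640*(-1/3486742) = -1100401/2727850 - 617635320/1743371 = -1686734914853771/4755654582350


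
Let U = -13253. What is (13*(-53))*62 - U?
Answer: -29465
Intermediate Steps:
(13*(-53))*62 - U = (13*(-53))*62 - 1*(-13253) = -689*62 + 13253 = -42718 + 13253 = -29465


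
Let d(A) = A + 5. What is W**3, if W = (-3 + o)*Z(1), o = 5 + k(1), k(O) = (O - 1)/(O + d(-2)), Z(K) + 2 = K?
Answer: -8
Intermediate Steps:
d(A) = 5 + A
Z(K) = -2 + K
k(O) = (-1 + O)/(3 + O) (k(O) = (O - 1)/(O + (5 - 2)) = (-1 + O)/(O + 3) = (-1 + O)/(3 + O))
o = 5 (o = 5 + (-1 + 1)/(3 + 1) = 5 + 0/4 = 5 + (1/4)*0 = 5 + 0 = 5)
W = -2 (W = (-3 + 5)*(-2 + 1) = 2*(-1) = -2)
W**3 = (-2)**3 = -8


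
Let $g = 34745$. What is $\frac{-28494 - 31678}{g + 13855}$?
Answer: $- \frac{15043}{12150} \approx -1.2381$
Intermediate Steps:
$\frac{-28494 - 31678}{g + 13855} = \frac{-28494 - 31678}{34745 + 13855} = - \frac{60172}{48600} = \left(-60172\right) \frac{1}{48600} = - \frac{15043}{12150}$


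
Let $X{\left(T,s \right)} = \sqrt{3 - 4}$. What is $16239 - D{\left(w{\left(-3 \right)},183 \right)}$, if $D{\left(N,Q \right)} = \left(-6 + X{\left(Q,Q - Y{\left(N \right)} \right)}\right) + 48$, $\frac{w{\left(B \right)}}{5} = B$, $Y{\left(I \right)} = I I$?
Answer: $16197 - i \approx 16197.0 - 1.0 i$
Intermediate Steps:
$Y{\left(I \right)} = I^{2}$
$w{\left(B \right)} = 5 B$
$X{\left(T,s \right)} = i$ ($X{\left(T,s \right)} = \sqrt{-1} = i$)
$D{\left(N,Q \right)} = 42 + i$ ($D{\left(N,Q \right)} = \left(-6 + i\right) + 48 = 42 + i$)
$16239 - D{\left(w{\left(-3 \right)},183 \right)} = 16239 - \left(42 + i\right) = 16197 - i$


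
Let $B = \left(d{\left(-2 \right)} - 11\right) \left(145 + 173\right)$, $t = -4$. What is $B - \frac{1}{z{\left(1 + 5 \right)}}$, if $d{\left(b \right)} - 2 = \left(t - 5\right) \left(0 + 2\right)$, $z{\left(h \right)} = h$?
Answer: $- \frac{51517}{6} \approx -8586.2$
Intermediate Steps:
$d{\left(b \right)} = -16$ ($d{\left(b \right)} = 2 + \left(-4 - 5\right) \left(0 + 2\right) = 2 - 18 = -16$)
$B = -8586$ ($B = \left(-16 - 11\right) \left(145 + 173\right) = \left(-27\right) 318 = -8586$)
$B - \frac{1}{z{\left(1 + 5 \right)}} = -8586 - \frac{1}{1 + 5} = -8586 - \frac{1}{6} = - \frac{51517}{6}$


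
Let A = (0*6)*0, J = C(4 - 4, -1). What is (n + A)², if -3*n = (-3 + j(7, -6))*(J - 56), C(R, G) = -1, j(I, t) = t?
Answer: 29241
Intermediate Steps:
J = -1
n = -171 (n = -(-3 - 6)*(-1 - 56)/3 = -(-3)*(-57) = -⅓*513 = -171)
A = 0 (A = 0*0 = 0)
(n + A)² = (-171 + 0)² = (-171)² = 29241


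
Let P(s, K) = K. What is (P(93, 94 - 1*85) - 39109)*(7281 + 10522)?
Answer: -696097300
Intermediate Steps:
(P(93, 94 - 1*85) - 39109)*(7281 + 10522) = ((94 - 1*85) - 39109)*(7281 + 10522) = ((94 - 85) - 39109)*17803 = (9 - 39109)*17803 = -39100*17803 = -696097300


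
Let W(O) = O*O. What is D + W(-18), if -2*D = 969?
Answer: -321/2 ≈ -160.50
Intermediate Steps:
W(O) = O²
D = -969/2 (D = -½*969 = -969/2 ≈ -484.50)
D + W(-18) = -969/2 + (-18)² = -969/2 + 324 = -321/2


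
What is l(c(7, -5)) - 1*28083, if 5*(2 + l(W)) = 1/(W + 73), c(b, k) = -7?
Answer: -9268049/330 ≈ -28085.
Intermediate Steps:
l(W) = -2 + 1/(5*(73 + W)) (l(W) = -2 + 1/(5*(W + 73)) = -2 + 1/(5*(73 + W)))
l(c(7, -5)) - 1*28083 = (-729 - 10*(-7))/(5*(73 - 7)) - 1*28083 = (⅕)*(-729 + 70)/66 - 28083 = (⅕)*(1/66)*(-659) - 28083 = -659/330 - 28083 = -9268049/330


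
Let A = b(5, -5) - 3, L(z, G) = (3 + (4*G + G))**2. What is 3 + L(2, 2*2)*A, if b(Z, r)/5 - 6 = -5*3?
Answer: -25389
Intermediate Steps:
b(Z, r) = -45 (b(Z, r) = 30 + 5*(-5*3) = 30 + 5*(-15) = 30 - 75 = -45)
L(z, G) = (3 + 5*G)**2
A = -48 (A = -45 - 3 = -48)
3 + L(2, 2*2)*A = 3 + (3 + 5*(2*2))**2*(-48) = 3 + (3 + 5*4)**2*(-48) = 3 + (3 + 20)**2*(-48) = 3 + 23**2*(-48) = 3 + 529*(-48) = 3 - 25392 = -25389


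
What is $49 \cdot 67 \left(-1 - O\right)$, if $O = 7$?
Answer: $-26264$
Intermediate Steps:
$49 \cdot 67 \left(-1 - O\right) = 49 \cdot 67 \left(-1 - 7\right) = 3283 \left(-1 - 7\right) = 3283 \left(-8\right) = -26264$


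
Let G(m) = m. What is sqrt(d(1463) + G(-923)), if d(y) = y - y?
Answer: I*sqrt(923) ≈ 30.381*I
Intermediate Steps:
d(y) = 0
sqrt(d(1463) + G(-923)) = sqrt(0 - 923) = sqrt(-923) = I*sqrt(923)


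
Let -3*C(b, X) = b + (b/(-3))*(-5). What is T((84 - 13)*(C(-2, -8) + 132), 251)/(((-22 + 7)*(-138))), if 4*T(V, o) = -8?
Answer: -1/1035 ≈ -0.00096618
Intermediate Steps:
C(b, X) = -8*b/9 (C(b, X) = -(b + (b/(-3))*(-5))/3 = -(b + (b*(-1/3))*(-5))/3 = -(b - b/3*(-5))/3 = -(b + 5*b/3)/3 = -8*b/9)
T(V, o) = -2 (T(V, o) = (1/4)*(-8) = -2)
T((84 - 13)*(C(-2, -8) + 132), 251)/(((-22 + 7)*(-138))) = -2*(-1/(138*(-22 + 7))) = -2/((-15*(-138))) = -2/2070 = -2*1/2070 = -1/1035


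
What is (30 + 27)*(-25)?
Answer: -1425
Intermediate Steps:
(30 + 27)*(-25) = 57*(-25) = -1425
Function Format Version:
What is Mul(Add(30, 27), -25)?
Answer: -1425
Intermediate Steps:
Mul(Add(30, 27), -25) = Mul(57, -25) = -1425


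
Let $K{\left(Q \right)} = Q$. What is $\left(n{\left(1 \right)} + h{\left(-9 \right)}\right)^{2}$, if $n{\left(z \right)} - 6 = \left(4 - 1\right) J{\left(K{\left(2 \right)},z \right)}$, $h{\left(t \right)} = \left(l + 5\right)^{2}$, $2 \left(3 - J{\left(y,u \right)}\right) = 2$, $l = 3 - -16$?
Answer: $345744$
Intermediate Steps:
$l = 19$ ($l = 3 + 16 = 19$)
$J{\left(y,u \right)} = 2$ ($J{\left(y,u \right)} = 3 - 1 = 2$)
$h{\left(t \right)} = 576$ ($h{\left(t \right)} = \left(19 + 5\right)^{2} = 24^{2} = 576$)
$n{\left(z \right)} = 12$ ($n{\left(z \right)} = 6 + \left(4 - 1\right) 2 = 6 + 3 \cdot 2 = 6 + 6 = 12$)
$\left(n{\left(1 \right)} + h{\left(-9 \right)}\right)^{2} = \left(12 + 576\right)^{2} = 588^{2} = 345744$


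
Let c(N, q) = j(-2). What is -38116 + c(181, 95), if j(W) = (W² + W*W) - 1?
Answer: -38109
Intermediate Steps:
j(W) = -1 + 2*W² (j(W) = (W² + W²) - 1 = 2*W² - 1 = -1 + 2*W²)
c(N, q) = 7 (c(N, q) = -1 + 2*(-2)² = -1 + 2*4 = -1 + 8 = 7)
-38116 + c(181, 95) = -38116 + 7 = -38109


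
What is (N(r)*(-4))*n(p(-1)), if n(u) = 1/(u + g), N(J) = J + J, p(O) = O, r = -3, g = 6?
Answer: 24/5 ≈ 4.8000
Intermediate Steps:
N(J) = 2*J
n(u) = 1/(6 + u) (n(u) = 1/(u + 6) = 1/(6 + u))
(N(r)*(-4))*n(p(-1)) = ((2*(-3))*(-4))/(6 - 1) = -6*(-4)/5 = 24*(⅕) = 24/5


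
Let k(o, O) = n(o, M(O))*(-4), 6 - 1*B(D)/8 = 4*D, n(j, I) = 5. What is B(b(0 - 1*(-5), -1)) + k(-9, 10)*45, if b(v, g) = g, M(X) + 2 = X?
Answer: -820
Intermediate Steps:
M(X) = -2 + X
B(D) = 48 - 32*D
k(o, O) = -20 (k(o, O) = 5*(-4) = -20)
B(b(0 - 1*(-5), -1)) + k(-9, 10)*45 = (48 - 32*(-1)) - 20*45 = (48 + 32) - 900 = 80 - 900 = -820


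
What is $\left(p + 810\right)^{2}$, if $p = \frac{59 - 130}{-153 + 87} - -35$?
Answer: $\frac{3118217281}{4356} \approx 7.1584 \cdot 10^{5}$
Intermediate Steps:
$p = \frac{2381}{66}$ ($p = \frac{59 - 130}{-66} + 35 = \left(-71\right) \left(- \frac{1}{66}\right) + 35 = \frac{71}{66} + 35 = \frac{2381}{66} \approx 36.076$)
$\left(p + 810\right)^{2} = \left(\frac{2381}{66} + 810\right)^{2} = \left(\frac{55841}{66}\right)^{2} = \frac{3118217281}{4356}$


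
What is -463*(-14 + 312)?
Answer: -137974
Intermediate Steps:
-463*(-14 + 312) = -463*298 = -137974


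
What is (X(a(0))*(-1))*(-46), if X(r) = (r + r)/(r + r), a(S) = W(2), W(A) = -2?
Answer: 46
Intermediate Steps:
a(S) = -2
X(r) = 1 (X(r) = (2*r)/((2*r)) = (2*r)*(1/(2*r)) = 1)
(X(a(0))*(-1))*(-46) = (1*(-1))*(-46) = -1*(-46) = 46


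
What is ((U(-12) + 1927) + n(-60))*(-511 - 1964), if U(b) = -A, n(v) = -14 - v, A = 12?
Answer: -4853475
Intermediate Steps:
U(b) = -12 (U(b) = -1*12 = -12)
((U(-12) + 1927) + n(-60))*(-511 - 1964) = ((-12 + 1927) + (-14 - 1*(-60)))*(-511 - 1964) = (1915 + (-14 + 60))*(-2475) = (1915 + 46)*(-2475) = 1961*(-2475) = -4853475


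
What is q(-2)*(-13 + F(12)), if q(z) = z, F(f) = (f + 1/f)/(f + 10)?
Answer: 3287/132 ≈ 24.902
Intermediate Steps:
F(f) = (f + 1/f)/(10 + f)
q(-2)*(-13 + F(12)) = -2*(-13 + (1 + 12**2)/(12*(10 + 12))) = -2*(-13 + (1/12)*(1 + 144)/22) = -2*(-13 + (1/12)*(1/22)*145) = -2*(-13 + 145/264) = -2*(-3287/264) = 3287/132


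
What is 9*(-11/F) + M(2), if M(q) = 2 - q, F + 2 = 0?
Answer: 99/2 ≈ 49.500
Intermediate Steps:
F = -2 (F = -2 + 0 = -2)
9*(-11/F) + M(2) = 9*(-11/(-2)) + (2 - 1*2) = 9*(-11*(-1/2)) + (2 - 2) = 9*(11/2) + 0 = 99/2 + 0 = 99/2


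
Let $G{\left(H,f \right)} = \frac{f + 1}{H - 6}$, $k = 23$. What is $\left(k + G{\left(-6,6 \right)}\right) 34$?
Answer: $\frac{4573}{6} \approx 762.17$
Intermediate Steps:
$G{\left(H,f \right)} = \frac{1 + f}{-6 + H}$
$\left(k + G{\left(-6,6 \right)}\right) 34 = \left(23 + \frac{1 + 6}{-6 - 6}\right) 34 = \left(23 + \frac{1}{-12} \cdot 7\right) 34 = \left(23 - \frac{7}{12}\right) 34 = \frac{269}{12} \cdot 34 = \frac{4573}{6}$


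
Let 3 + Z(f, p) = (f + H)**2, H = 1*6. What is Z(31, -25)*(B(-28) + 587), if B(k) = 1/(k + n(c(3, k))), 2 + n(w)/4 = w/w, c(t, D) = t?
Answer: 12828789/16 ≈ 8.0180e+5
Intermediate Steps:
H = 6
n(w) = -4 (n(w) = -8 + 4*(w/w) = -8 + 4*1 = -8 + 4 = -4)
Z(f, p) = -3 + (6 + f)**2 (Z(f, p) = -3 + (f + 6)**2 = -3 + (6 + f)**2)
B(k) = 1/(-4 + k) (B(k) = 1/(k - 4) = 1/(-4 + k))
Z(31, -25)*(B(-28) + 587) = (-3 + (6 + 31)**2)*(1/(-4 - 28) + 587) = (-3 + 37**2)*(1/(-32) + 587) = (-3 + 1369)*(-1/32 + 587) = 1366*(18783/32) = 12828789/16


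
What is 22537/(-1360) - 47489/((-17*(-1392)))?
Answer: -549541/29580 ≈ -18.578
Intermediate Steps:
22537/(-1360) - 47489/((-17*(-1392))) = 22537*(-1/1360) - 47489/23664 = -22537/1360 - 47489*1/23664 = -22537/1360 - 47489/23664 = -549541/29580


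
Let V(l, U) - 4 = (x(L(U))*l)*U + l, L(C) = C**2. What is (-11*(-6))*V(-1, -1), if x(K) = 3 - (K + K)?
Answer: 264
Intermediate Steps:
x(K) = 3 - 2*K
V(l, U) = 4 + l + U*l*(3 - 2*U**2) (V(l, U) = 4 + (((3 - 2*U**2)*l)*U + l) = 4 + ((l*(3 - 2*U**2))*U + l) = 4 + (U*l*(3 - 2*U**2) + l) = 4 + (l + U*l*(3 - 2*U**2)) = 4 + l + U*l*(3 - 2*U**2))
(-11*(-6))*V(-1, -1) = (-11*(-6))*(4 - 1 - 1*(-1)*(-1)*(-3 + 2*(-1)**2)) = 66*(4 - 1 - 1*(-1)*(-1)*(-3 + 2*1)) = 66*(4 - 1 - 1*(-1)*(-1)*(-3 + 2)) = 66*(4 - 1 - 1*(-1)*(-1)*(-1)) = 66*(4 - 1 + 1) = 66*4 = 264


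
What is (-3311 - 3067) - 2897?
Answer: -9275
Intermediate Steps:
(-3311 - 3067) - 2897 = -6378 - 2897 = -9275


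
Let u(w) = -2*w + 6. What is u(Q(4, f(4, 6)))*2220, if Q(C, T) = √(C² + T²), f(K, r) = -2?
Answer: 13320 - 8880*√5 ≈ -6536.3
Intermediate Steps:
u(w) = 6 - 2*w
u(Q(4, f(4, 6)))*2220 = (6 - 2*√(4² + (-2)²))*2220 = (6 - 2*√(16 + 4))*2220 = (6 - 4*√5)*2220 = 13320 - 8880*√5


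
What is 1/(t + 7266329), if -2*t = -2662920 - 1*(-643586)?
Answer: 1/8275996 ≈ 1.2083e-7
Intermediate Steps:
t = 1009667 (t = -(-2662920 - 1*(-643586))/2 = -(-2662920 + 643586)/2 = -½*(-2019334) = 1009667)
1/(t + 7266329) = 1/(1009667 + 7266329) = 1/8275996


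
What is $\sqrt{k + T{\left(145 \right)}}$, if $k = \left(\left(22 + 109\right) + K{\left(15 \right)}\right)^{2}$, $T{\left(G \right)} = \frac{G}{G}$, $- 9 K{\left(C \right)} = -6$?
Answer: $\frac{\sqrt{156034}}{3} \approx 131.67$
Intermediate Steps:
$K{\left(C \right)} = \frac{2}{3}$ ($K{\left(C \right)} = \left(- \frac{1}{9}\right) \left(-6\right) = \frac{2}{3}$)
$T{\left(G \right)} = 1$
$k = \frac{156025}{9}$ ($k = \left(\left(22 + 109\right) + \frac{2}{3}\right)^{2} = \left(131 + \frac{2}{3}\right)^{2} = \left(\frac{395}{3}\right)^{2} = \frac{156025}{9} \approx 17336.0$)
$\sqrt{k + T{\left(145 \right)}} = \sqrt{\frac{156025}{9} + 1} = \sqrt{\frac{156034}{9}} = \frac{\sqrt{156034}}{3}$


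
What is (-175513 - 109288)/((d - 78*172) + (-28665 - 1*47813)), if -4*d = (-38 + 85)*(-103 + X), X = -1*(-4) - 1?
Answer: 284801/88719 ≈ 3.2101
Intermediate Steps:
X = 3 (X = 4 - 1 = 3)
d = 1175 (d = -(-38 + 85)*(-103 + 3)/4 = -47*(-100)/4 = -¼*(-4700) = 1175)
(-175513 - 109288)/((d - 78*172) + (-28665 - 1*47813)) = (-175513 - 109288)/((1175 - 78*172) + (-28665 - 1*47813)) = -284801/((1175 - 13416) + (-28665 - 47813)) = -284801/(-12241 - 76478) = -284801/(-88719) = -284801*(-1/88719) = 284801/88719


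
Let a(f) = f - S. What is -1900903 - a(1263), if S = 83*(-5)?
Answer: -1902581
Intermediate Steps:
S = -415
a(f) = 415 + f (a(f) = f - 1*(-415) = f + 415 = 415 + f)
-1900903 - a(1263) = -1900903 - (415 + 1263) = -1900903 - 1*1678 = -1900903 - 1678 = -1902581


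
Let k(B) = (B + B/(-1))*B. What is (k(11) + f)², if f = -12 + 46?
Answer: 1156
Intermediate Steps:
f = 34
k(B) = 0 (k(B) = (B + B*(-1))*B = (B - B)*B = 0*B = 0)
(k(11) + f)² = (0 + 34)² = 34² = 1156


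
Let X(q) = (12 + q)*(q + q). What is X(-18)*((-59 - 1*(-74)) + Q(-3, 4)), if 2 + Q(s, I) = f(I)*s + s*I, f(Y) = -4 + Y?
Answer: 216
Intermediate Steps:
Q(s, I) = -2 + I*s + s*(-4 + I) (Q(s, I) = -2 + ((-4 + I)*s + s*I) = -2 + (s*(-4 + I) + I*s) = -2 + (I*s + s*(-4 + I)) = -2 + I*s + s*(-4 + I))
X(q) = 2*q*(12 + q) (X(q) = (12 + q)*(2*q) = 2*q*(12 + q))
X(-18)*((-59 - 1*(-74)) + Q(-3, 4)) = (2*(-18)*(12 - 18))*((-59 - 1*(-74)) + (-2 + 4*(-3) - 3*(-4 + 4))) = (2*(-18)*(-6))*((-59 + 74) + (-2 - 12 - 3*0)) = 216*(15 + (-2 - 12 + 0)) = 216*(15 - 14) = 216*1 = 216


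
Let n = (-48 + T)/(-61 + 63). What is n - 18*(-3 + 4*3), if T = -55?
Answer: -427/2 ≈ -213.50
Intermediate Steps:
n = -103/2 (n = (-48 - 55)/(-61 + 63) = -103/2 ≈ -51.500)
n - 18*(-3 + 4*3) = -103/2 - 18*(-3 + 4*3) = -103/2 - 18*(-3 + 12) = -103/2 - 18*9 = -103/2 - 162 = -427/2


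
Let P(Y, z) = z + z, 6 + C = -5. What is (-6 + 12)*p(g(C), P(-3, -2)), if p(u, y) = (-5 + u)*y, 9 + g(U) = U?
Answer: 600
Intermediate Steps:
C = -11 (C = -6 - 5 = -11)
P(Y, z) = 2*z
g(U) = -9 + U
p(u, y) = y*(-5 + u)
(-6 + 12)*p(g(C), P(-3, -2)) = (-6 + 12)*((2*(-2))*(-5 + (-9 - 11))) = 6*(-4*(-5 - 20)) = 6*(-4*(-25)) = 6*100 = 600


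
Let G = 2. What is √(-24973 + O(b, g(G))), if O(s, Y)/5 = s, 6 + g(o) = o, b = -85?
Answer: 3*I*√2822 ≈ 159.37*I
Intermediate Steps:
g(o) = -6 + o
O(s, Y) = 5*s
√(-24973 + O(b, g(G))) = √(-24973 + 5*(-85)) = √(-24973 - 425) = √(-25398) = 3*I*√2822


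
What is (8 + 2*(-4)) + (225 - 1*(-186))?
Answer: 411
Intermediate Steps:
(8 + 2*(-4)) + (225 - 1*(-186)) = (8 - 8) + (225 + 186) = 0 + 411 = 411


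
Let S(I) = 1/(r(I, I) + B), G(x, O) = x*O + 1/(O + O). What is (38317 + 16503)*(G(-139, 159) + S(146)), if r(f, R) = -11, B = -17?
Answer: -1348486987885/1113 ≈ -1.2116e+9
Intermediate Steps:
G(x, O) = 1/(2*O) + O*x (G(x, O) = O*x + 1/(2*O) = 1/(2*O) + O*x)
S(I) = -1/28 (S(I) = 1/(-11 - 17) = 1/(-28) = -1/28)
(38317 + 16503)*(G(-139, 159) + S(146)) = (38317 + 16503)*(((1/2)/159 + 159*(-139)) - 1/28) = 54820*(((1/2)*(1/159) - 22101) - 1/28) = 54820*((1/318 - 22101) - 1/28) = 54820*(-7028117/318 - 1/28) = 54820*(-98393797/4452) = -1348486987885/1113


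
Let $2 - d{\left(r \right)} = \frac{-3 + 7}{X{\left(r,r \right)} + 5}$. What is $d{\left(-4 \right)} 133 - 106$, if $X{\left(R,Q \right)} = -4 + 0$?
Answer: $-372$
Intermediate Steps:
$X{\left(R,Q \right)} = -4$
$d{\left(r \right)} = -2$ ($d{\left(r \right)} = 2 - \frac{-3 + 7}{-4 + 5} = 2 - \frac{4}{1} = 2 - 4 \cdot 1 = 2 - 4 = -2$)
$d{\left(-4 \right)} 133 - 106 = \left(-2\right) 133 - 106 = -266 - 106 = -372$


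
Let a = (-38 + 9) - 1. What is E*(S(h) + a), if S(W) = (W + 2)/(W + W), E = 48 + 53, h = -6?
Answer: -8989/3 ≈ -2996.3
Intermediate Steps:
E = 101
S(W) = (2 + W)/(2*W) (S(W) = (2 + W)/((2*W)) = (2 + W)*(1/(2*W)) = (2 + W)/(2*W))
a = -30 (a = -29 - 1 = -30)
E*(S(h) + a) = 101*((1/2)*(2 - 6)/(-6) - 30) = 101*((1/2)*(-1/6)*(-4) - 30) = 101*(1/3 - 30) = 101*(-89/3) = -8989/3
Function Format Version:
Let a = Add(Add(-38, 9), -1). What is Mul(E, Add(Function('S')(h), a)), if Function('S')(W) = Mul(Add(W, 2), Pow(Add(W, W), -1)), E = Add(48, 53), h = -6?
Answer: Rational(-8989, 3) ≈ -2996.3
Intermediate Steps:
E = 101
Function('S')(W) = Mul(Rational(1, 2), Pow(W, -1), Add(2, W)) (Function('S')(W) = Mul(Add(2, W), Pow(Mul(2, W), -1)) = Mul(Add(2, W), Mul(Rational(1, 2), Pow(W, -1))) = Mul(Rational(1, 2), Pow(W, -1), Add(2, W)))
a = -30 (a = Add(-29, -1) = -30)
Mul(E, Add(Function('S')(h), a)) = Mul(101, Add(Mul(Rational(1, 2), Pow(-6, -1), Add(2, -6)), -30)) = Mul(101, Add(Mul(Rational(1, 2), Rational(-1, 6), -4), -30)) = Mul(101, Add(Rational(1, 3), -30)) = Mul(101, Rational(-89, 3)) = Rational(-8989, 3)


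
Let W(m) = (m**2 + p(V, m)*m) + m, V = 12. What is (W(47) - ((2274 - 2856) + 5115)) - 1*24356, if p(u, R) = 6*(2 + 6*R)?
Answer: 53455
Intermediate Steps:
p(u, R) = 12 + 36*R
W(m) = m + m**2 + m*(12 + 36*m) (W(m) = (m**2 + (12 + 36*m)*m) + m = (m**2 + m*(12 + 36*m)) + m = m + m**2 + m*(12 + 36*m))
(W(47) - ((2274 - 2856) + 5115)) - 1*24356 = (47*(13 + 37*47) - ((2274 - 2856) + 5115)) - 1*24356 = (47*(13 + 1739) - (-582 + 5115)) - 24356 = (47*1752 - 1*4533) - 24356 = (82344 - 4533) - 24356 = 77811 - 24356 = 53455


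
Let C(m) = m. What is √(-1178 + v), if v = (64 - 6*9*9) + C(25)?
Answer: 15*I*√7 ≈ 39.686*I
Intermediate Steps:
v = -397 (v = (64 - 6*9*9) + 25 = (64 - 54*9) + 25 = (64 - 486) + 25 = -422 + 25 = -397)
√(-1178 + v) = √(-1178 - 397) = √(-1575) = 15*I*√7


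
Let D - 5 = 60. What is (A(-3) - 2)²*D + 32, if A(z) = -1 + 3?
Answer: 32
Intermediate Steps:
A(z) = 2
D = 65 (D = 5 + 60 = 65)
(A(-3) - 2)²*D + 32 = (2 - 2)²*65 + 32 = 0²*65 + 32 = 0*65 + 32 = 0 + 32 = 32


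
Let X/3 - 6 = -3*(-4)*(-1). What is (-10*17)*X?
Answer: 3060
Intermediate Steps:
X = -18 (X = 18 + 3*(-3*(-4)*(-1)) = 18 + 3*(12*(-1)) = 18 + 3*(-12) = 18 - 36 = -18)
(-10*17)*X = -10*17*(-18) = -170*(-18) = 3060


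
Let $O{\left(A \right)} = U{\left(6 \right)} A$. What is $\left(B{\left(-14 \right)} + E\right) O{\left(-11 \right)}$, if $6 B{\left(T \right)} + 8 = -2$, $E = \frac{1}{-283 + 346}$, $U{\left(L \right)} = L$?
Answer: $\frac{2288}{21} \approx 108.95$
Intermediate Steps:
$E = \frac{1}{63} \approx 0.015873$
$O{\left(A \right)} = 6 A$
$B{\left(T \right)} = - \frac{5}{3}$ ($B{\left(T \right)} = - \frac{4}{3} + \frac{1}{6} \left(-2\right) = - \frac{4}{3} - \frac{1}{3} = - \frac{5}{3}$)
$\left(B{\left(-14 \right)} + E\right) O{\left(-11 \right)} = \left(- \frac{5}{3} + \frac{1}{63}\right) 6 \left(-11\right) = \left(- \frac{104}{63}\right) \left(-66\right) = \frac{2288}{21}$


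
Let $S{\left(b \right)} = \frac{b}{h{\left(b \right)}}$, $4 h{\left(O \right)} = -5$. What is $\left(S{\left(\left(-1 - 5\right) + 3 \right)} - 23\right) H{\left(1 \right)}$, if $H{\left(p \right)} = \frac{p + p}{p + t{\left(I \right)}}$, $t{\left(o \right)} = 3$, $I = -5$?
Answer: $- \frac{103}{10} \approx -10.3$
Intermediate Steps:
$h{\left(O \right)} = - \frac{5}{4}$ ($h{\left(O \right)} = \frac{1}{4} \left(-5\right) = - \frac{5}{4}$)
$H{\left(p \right)} = \frac{2 p}{3 + p}$ ($H{\left(p \right)} = \frac{p + p}{p + 3} = \frac{2 p}{3 + p}$)
$S{\left(b \right)} = - \frac{4 b}{5}$ ($S{\left(b \right)} = \frac{b}{- \frac{5}{4}} = b \left(- \frac{4}{5}\right) = - \frac{4 b}{5}$)
$\left(S{\left(\left(-1 - 5\right) + 3 \right)} - 23\right) H{\left(1 \right)} = \left(- \frac{4 \left(\left(-1 - 5\right) + 3\right)}{5} - 23\right) 2 \cdot 1 \frac{1}{3 + 1} = \left(- \frac{4 \left(-6 + 3\right)}{5} - 23\right) 2 \cdot 1 \cdot \frac{1}{4} = \left(\left(- \frac{4}{5}\right) \left(-3\right) - 23\right) 2 \cdot 1 \cdot \frac{1}{4} = \left(\frac{12}{5} - 23\right) \frac{1}{2} = \left(- \frac{103}{5}\right) \frac{1}{2} = - \frac{103}{10}$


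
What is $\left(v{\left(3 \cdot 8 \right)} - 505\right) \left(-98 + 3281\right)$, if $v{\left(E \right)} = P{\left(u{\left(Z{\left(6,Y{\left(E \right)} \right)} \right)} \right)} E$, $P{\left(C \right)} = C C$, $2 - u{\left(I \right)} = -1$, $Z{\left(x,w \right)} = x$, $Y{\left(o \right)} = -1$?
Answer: $-919887$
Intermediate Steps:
$u{\left(I \right)} = 3$ ($u{\left(I \right)} = 2 - -1 = 2 + 1 = 3$)
$P{\left(C \right)} = C^{2}$
$v{\left(E \right)} = 9 E$ ($v{\left(E \right)} = 3^{2} E = 9 E$)
$\left(v{\left(3 \cdot 8 \right)} - 505\right) \left(-98 + 3281\right) = \left(9 \cdot 3 \cdot 8 - 505\right) \left(-98 + 3281\right) = \left(9 \cdot 24 - 505\right) 3183 = \left(216 - 505\right) 3183 = \left(-289\right) 3183 = -919887$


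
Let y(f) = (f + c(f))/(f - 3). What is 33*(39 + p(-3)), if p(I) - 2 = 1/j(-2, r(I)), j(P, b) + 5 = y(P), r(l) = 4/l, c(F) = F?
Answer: 9416/7 ≈ 1345.1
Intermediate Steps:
y(f) = 2*f/(-3 + f) (y(f) = (f + f)/(f - 3) = (2*f)/(-3 + f) = 2*f/(-3 + f))
j(P, b) = -5 + 2*P/(-3 + P)
p(I) = 37/21 (p(I) = 2 + 1/(3*(5 - 1*(-2))/(-3 - 2)) = 2 + 1/(3*(5 + 2)/(-5)) = 2 + 1/(3*(-⅕)*7) = 2 + 1/(-21/5) = 2 - 5/21 = 37/21)
33*(39 + p(-3)) = 33*(39 + 37/21) = 33*(856/21) = 9416/7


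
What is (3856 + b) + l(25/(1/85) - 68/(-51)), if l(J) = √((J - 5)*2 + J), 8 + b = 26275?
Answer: 30123 + √6369 ≈ 30203.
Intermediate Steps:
b = 26267 (b = -8 + 26275 = 26267)
l(J) = √(-10 + 3*J) (l(J) = √((-5 + J)*2 + J) = √((-10 + 2*J) + J) = √(-10 + 3*J))
(3856 + b) + l(25/(1/85) - 68/(-51)) = (3856 + 26267) + √(-10 + 3*(25/(1/85) - 68/(-51))) = 30123 + √(-10 + 3*(25/(1/85) - 68*(-1/51))) = 30123 + √(-10 + 3*(25*85 + 4/3)) = 30123 + √(-10 + 3*(2125 + 4/3)) = 30123 + √(-10 + 3*(6379/3)) = 30123 + √(-10 + 6379) = 30123 + √6369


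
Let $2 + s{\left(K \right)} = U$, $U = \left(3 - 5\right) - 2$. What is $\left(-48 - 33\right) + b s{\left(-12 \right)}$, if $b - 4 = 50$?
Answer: $-405$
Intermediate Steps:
$U = -4$ ($U = -2 - 2 = -4$)
$s{\left(K \right)} = -6$ ($s{\left(K \right)} = -2 - 4 = -6$)
$b = 54$ ($b = 4 + 50 = 54$)
$\left(-48 - 33\right) + b s{\left(-12 \right)} = \left(-48 - 33\right) + 54 \left(-6\right) = -81 - 324 = -405$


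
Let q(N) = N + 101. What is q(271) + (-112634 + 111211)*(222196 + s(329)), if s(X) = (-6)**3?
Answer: -315877168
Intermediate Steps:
s(X) = -216
q(N) = 101 + N
q(271) + (-112634 + 111211)*(222196 + s(329)) = (101 + 271) + (-112634 + 111211)*(222196 - 216) = 372 - 1423*221980 = 372 - 315877540 = -315877168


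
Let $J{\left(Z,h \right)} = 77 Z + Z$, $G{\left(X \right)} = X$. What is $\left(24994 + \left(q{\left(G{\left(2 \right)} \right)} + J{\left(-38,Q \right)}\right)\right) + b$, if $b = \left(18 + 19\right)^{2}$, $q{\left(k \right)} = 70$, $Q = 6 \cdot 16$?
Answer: $23469$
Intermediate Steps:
$Q = 96$
$J{\left(Z,h \right)} = 78 Z$
$b = 1369$ ($b = 37^{2} = 1369$)
$\left(24994 + \left(q{\left(G{\left(2 \right)} \right)} + J{\left(-38,Q \right)}\right)\right) + b = \left(24994 + \left(70 + 78 \left(-38\right)\right)\right) + 1369 = \left(24994 + \left(70 - 2964\right)\right) + 1369 = \left(24994 - 2894\right) + 1369 = 22100 + 1369 = 23469$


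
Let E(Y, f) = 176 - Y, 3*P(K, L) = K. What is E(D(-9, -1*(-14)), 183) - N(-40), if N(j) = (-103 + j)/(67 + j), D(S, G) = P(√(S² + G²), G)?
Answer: 4895/27 - √277/3 ≈ 175.75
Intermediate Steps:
P(K, L) = K/3
D(S, G) = √(G² + S²)/3 (D(S, G) = √(S² + G²)/3 = √(G² + S²)/3)
N(j) = (-103 + j)/(67 + j)
E(D(-9, -1*(-14)), 183) - N(-40) = (176 - √((-1*(-14))² + (-9)²)/3) - (-103 - 40)/(67 - 40) = (176 - √(14² + 81)/3) - (-143)/27 = (176 - √(196 + 81)/3) - (-143)/27 = (176 - √277/3) - 1*(-143/27) = (176 - √277/3) + 143/27 = 4895/27 - √277/3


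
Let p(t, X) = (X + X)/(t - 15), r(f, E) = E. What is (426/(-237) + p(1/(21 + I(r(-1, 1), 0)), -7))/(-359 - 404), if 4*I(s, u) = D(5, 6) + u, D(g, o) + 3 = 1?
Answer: 41700/36949801 ≈ 0.0011286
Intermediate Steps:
D(g, o) = -2 (D(g, o) = -3 + 1 = -2)
I(s, u) = -1/2 + u/4 (I(s, u) = (-2 + u)/4 = -1/2 + u/4)
p(t, X) = 2*X/(-15 + t) (p(t, X) = (2*X)/(-15 + t) = 2*X/(-15 + t))
(426/(-237) + p(1/(21 + I(r(-1, 1), 0)), -7))/(-359 - 404) = (426/(-237) + 2*(-7)/(-15 + 1/(21 + (-1/2 + (1/4)*0))))/(-359 - 404) = (426*(-1/237) + 2*(-7)/(-15 + 1/(21 + (-1/2 + 0))))/(-763) = (-142/79 + 2*(-7)/(-15 + 1/(21 - 1/2)))*(-1/763) = (-142/79 + 2*(-7)/(-15 + 1/(41/2)))*(-1/763) = (-142/79 + 2*(-7)/(-15 + 2/41))*(-1/763) = (-142/79 + 2*(-7)/(-613/41))*(-1/763) = (-142/79 + 2*(-7)*(-41/613))*(-1/763) = (-142/79 + 574/613)*(-1/763) = -41700/48427*(-1/763) = 41700/36949801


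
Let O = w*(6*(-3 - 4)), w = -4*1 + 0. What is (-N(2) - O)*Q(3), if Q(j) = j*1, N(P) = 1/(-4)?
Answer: -2013/4 ≈ -503.25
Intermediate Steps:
w = -4 (w = -4 + 0 = -4)
N(P) = -¼
Q(j) = j
O = 168 (O = -24*(-3 - 4) = -24*(-7) = -4*(-42) = 168)
(-N(2) - O)*Q(3) = (-1*(-¼) - 1*168)*3 = (¼ - 168)*3 = -671/4*3 = -2013/4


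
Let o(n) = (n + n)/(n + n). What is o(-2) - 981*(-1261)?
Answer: 1237042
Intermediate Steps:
o(n) = 1 (o(n) = (2*n)/((2*n)) = (2*n)*(1/(2*n)) = 1)
o(-2) - 981*(-1261) = 1 - 981*(-1261) = 1 + 1237041 = 1237042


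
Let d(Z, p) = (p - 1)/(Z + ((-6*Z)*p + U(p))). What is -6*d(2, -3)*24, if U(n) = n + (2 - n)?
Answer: 72/5 ≈ 14.400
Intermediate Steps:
U(n) = 2
d(Z, p) = (-1 + p)/(2 + Z - 6*Z*p) (d(Z, p) = (p - 1)/(Z + ((-6*Z)*p + 2)) = (-1 + p)/(Z + (-6*Z*p + 2)) = (-1 + p)/(Z + (2 - 6*Z*p)) = (-1 + p)/(2 + Z - 6*Z*p))
-6*d(2, -3)*24 = -6*(-1 - 3)/(2 + 2 - 6*2*(-3))*24 = -6*(-4)/(2 + 2 + 36)*24 = -6*(-4)/40*24 = -3*(-4)/20*24 = -6*(-⅒)*24 = (⅗)*24 = 72/5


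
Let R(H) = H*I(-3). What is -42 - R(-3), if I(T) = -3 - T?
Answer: -42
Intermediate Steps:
R(H) = 0 (R(H) = H*(-3 - 1*(-3)) = H*(-3 + 3) = H*0 = 0)
-42 - R(-3) = -42 - 1*0 = -42 + 0 = -42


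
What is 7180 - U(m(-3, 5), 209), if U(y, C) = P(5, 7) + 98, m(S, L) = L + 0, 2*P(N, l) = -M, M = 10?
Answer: 7087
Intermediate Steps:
P(N, l) = -5 (P(N, l) = (-1*10)/2 = (1/2)*(-10) = -5)
m(S, L) = L
U(y, C) = 93 (U(y, C) = -5 + 98 = 93)
7180 - U(m(-3, 5), 209) = 7180 - 1*93 = 7180 - 93 = 7087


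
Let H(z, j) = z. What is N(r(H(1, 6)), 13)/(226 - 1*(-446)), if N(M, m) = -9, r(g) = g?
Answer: -3/224 ≈ -0.013393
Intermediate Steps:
N(r(H(1, 6)), 13)/(226 - 1*(-446)) = -9/(226 - 1*(-446)) = -9/(226 + 446) = -9/672 = -9*1/672 = -3/224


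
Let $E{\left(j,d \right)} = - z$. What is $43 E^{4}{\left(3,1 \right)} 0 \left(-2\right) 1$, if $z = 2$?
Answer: $0$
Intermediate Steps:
$E{\left(j,d \right)} = -2$ ($E{\left(j,d \right)} = \left(-1\right) 2 = -2$)
$43 E^{4}{\left(3,1 \right)} 0 \left(-2\right) 1 = 43 \left(-2\right)^{4} \cdot 0 \left(-2\right) 1 = 43 \cdot 16 \cdot 0 \cdot 1 = 688 \cdot 0 = 0$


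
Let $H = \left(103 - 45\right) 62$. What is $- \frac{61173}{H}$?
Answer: $- \frac{61173}{3596} \approx -17.011$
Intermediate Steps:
$H = 3596$ ($H = 58 \cdot 62 = 3596$)
$- \frac{61173}{H} = - \frac{61173}{3596}$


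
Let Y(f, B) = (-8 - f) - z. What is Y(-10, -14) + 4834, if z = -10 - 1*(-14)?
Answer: 4832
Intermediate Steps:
z = 4 (z = -10 + 14 = 4)
Y(f, B) = -12 - f (Y(f, B) = (-8 - f) - 1*4 = (-8 - f) - 4 = -12 - f)
Y(-10, -14) + 4834 = (-12 - 1*(-10)) + 4834 = (-12 + 10) + 4834 = -2 + 4834 = 4832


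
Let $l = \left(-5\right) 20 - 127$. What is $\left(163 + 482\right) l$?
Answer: $-146415$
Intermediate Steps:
$l = -227$ ($l = -100 - 127 = -227$)
$\left(163 + 482\right) l = \left(163 + 482\right) \left(-227\right) = 645 \left(-227\right) = -146415$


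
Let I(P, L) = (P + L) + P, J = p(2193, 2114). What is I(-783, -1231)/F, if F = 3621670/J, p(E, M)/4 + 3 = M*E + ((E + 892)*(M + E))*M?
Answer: -157155345713426/1810835 ≈ -8.6786e+7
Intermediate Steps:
p(E, M) = -12 + 4*E*M + 4*M*(892 + E)*(E + M) (p(E, M) = -12 + 4*(M*E + ((E + 892)*(M + E))*M) = -12 + 4*(E*M + ((892 + E)*(E + M))*M) = -12 + 4*(E*M + M*(892 + E)*(E + M)) = -12 + (4*E*M + 4*M*(892 + E)*(E + M)) = -12 + 4*E*M + 4*M*(892 + E)*(E + M))
J = 112374219316 (J = -12 + 3568*2114² + 4*2193*2114² + 4*2114*2193² + 3572*2193*2114 = -12 + 3568*4468996 + 4*2193*4468996 + 4*2114*4809249 + 16559799144 = -12 + 15945377728 + 39202032912 + 40667009544 + 16559799144 = 112374219316)
F = 1810835/56187109658 (F = 3621670/112374219316 = 3621670*(1/112374219316) = 1810835/56187109658 ≈ 3.2229e-5)
I(P, L) = L + 2*P (I(P, L) = (L + P) + P = L + 2*P)
I(-783, -1231)/F = (-1231 + 2*(-783))/(1810835/56187109658) = (-1231 - 1566)*(56187109658/1810835) = -2797*56187109658/1810835 = -157155345713426/1810835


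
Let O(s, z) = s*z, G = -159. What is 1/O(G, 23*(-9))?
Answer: 1/32913 ≈ 3.0383e-5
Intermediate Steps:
1/O(G, 23*(-9)) = 1/(-3657*(-9)) = 1/(-159*(-207)) = 1/32913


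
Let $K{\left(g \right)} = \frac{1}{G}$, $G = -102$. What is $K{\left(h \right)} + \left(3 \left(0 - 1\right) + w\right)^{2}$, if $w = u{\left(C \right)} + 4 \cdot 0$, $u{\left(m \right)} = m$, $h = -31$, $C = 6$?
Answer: $\frac{917}{102} \approx 8.9902$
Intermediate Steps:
$K{\left(g \right)} = - \frac{1}{102}$ ($K{\left(g \right)} = \frac{1}{-102} = - \frac{1}{102}$)
$w = 6$ ($w = 6 + 4 \cdot 0 = 6 + 0 = 6$)
$K{\left(h \right)} + \left(3 \left(0 - 1\right) + w\right)^{2} = - \frac{1}{102} + \left(3 \left(0 - 1\right) + 6\right)^{2} = - \frac{1}{102} + \left(3 \left(-1\right) + 6\right)^{2} = - \frac{1}{102} + \left(-3 + 6\right)^{2} = - \frac{1}{102} + 3^{2} = - \frac{1}{102} + 9 = \frac{917}{102}$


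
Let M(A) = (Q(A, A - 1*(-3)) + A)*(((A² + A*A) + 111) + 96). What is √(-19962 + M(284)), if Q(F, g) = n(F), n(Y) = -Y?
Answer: 3*I*√2218 ≈ 141.29*I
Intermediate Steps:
Q(F, g) = -F
M(A) = 0 (M(A) = (-A + A)*(((A² + A*A) + 111) + 96) = 0*(((A² + A²) + 111) + 96) = 0*((2*A² + 111) + 96) = 0*((111 + 2*A²) + 96) = 0*(207 + 2*A²) = 0)
√(-19962 + M(284)) = √(-19962 + 0) = √(-19962) = 3*I*√2218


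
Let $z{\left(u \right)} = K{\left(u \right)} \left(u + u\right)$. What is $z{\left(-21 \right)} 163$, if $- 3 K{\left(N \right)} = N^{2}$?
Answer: $1006362$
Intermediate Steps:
$K{\left(N \right)} = - \frac{N^{2}}{3}$
$z{\left(u \right)} = - \frac{2 u^{3}}{3}$ ($z{\left(u \right)} = - \frac{u^{2}}{3} \left(u + u\right) = - \frac{u^{2}}{3} \cdot 2 u = - \frac{2 u^{3}}{3}$)
$z{\left(-21 \right)} 163 = - \frac{2 \left(-21\right)^{3}}{3} \cdot 163 = \left(- \frac{2}{3}\right) \left(-9261\right) 163 = 6174 \cdot 163 = 1006362$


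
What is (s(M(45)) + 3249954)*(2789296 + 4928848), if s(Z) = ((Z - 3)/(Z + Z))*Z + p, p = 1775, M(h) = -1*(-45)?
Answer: 25097474752000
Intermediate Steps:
M(h) = 45
s(Z) = 3547/2 + Z/2 (s(Z) = ((Z - 3)/(Z + Z))*Z + 1775 = ((-3 + Z)/((2*Z)))*Z + 1775 = ((-3 + Z)*(1/(2*Z)))*Z + 1775 = ((-3 + Z)/(2*Z))*Z + 1775 = (-3/2 + Z/2) + 1775 = 3547/2 + Z/2)
(s(M(45)) + 3249954)*(2789296 + 4928848) = ((3547/2 + (1/2)*45) + 3249954)*(2789296 + 4928848) = ((3547/2 + 45/2) + 3249954)*7718144 = (1796 + 3249954)*7718144 = 3251750*7718144 = 25097474752000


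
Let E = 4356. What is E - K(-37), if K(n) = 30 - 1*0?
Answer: 4326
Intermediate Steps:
K(n) = 30 (K(n) = 30 + 0 = 30)
E - K(-37) = 4356 - 1*30 = 4356 - 30 = 4326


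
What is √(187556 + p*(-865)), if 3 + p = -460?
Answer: 3*√65339 ≈ 766.84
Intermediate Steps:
p = -463 (p = -3 - 460 = -463)
√(187556 + p*(-865)) = √(187556 - 463*(-865)) = √(187556 + 400495) = √588051 = 3*√65339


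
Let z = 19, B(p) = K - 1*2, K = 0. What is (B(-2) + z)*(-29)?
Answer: -493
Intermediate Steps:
B(p) = -2 (B(p) = 0 - 1*2 = 0 - 2 = -2)
(B(-2) + z)*(-29) = (-2 + 19)*(-29) = 17*(-29) = -493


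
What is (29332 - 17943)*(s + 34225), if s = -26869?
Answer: 83777484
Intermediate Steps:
(29332 - 17943)*(s + 34225) = (29332 - 17943)*(-26869 + 34225) = 11389*7356 = 83777484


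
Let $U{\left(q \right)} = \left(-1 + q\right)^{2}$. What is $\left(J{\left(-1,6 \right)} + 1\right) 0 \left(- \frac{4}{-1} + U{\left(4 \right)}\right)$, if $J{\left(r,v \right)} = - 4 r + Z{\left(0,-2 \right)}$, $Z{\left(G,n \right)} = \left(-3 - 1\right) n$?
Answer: $0$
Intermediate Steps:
$Z{\left(G,n \right)} = - 4 n$
$J{\left(r,v \right)} = 8 - 4 r$ ($J{\left(r,v \right)} = - 4 r - -8 = - 4 r + 8 = 8 - 4 r$)
$\left(J{\left(-1,6 \right)} + 1\right) 0 \left(- \frac{4}{-1} + U{\left(4 \right)}\right) = \left(\left(8 - -4\right) + 1\right) 0 \left(- \frac{4}{-1} + \left(-1 + 4\right)^{2}\right) = \left(\left(8 + 4\right) + 1\right) 0 \left(\left(-4\right) \left(-1\right) + 3^{2}\right) = \left(12 + 1\right) 0 \left(4 + 9\right) = 13 \cdot 0 \cdot 13 = 13 \cdot 0 = 0$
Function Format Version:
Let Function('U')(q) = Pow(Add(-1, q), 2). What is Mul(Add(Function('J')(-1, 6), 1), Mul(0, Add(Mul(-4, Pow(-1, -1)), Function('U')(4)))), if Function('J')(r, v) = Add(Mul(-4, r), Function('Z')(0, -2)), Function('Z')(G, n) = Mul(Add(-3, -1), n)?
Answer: 0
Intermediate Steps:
Function('Z')(G, n) = Mul(-4, n)
Function('J')(r, v) = Add(8, Mul(-4, r)) (Function('J')(r, v) = Add(Mul(-4, r), Mul(-4, -2)) = Add(Mul(-4, r), 8) = Add(8, Mul(-4, r)))
Mul(Add(Function('J')(-1, 6), 1), Mul(0, Add(Mul(-4, Pow(-1, -1)), Function('U')(4)))) = Mul(Add(Add(8, Mul(-4, -1)), 1), Mul(0, Add(Mul(-4, Pow(-1, -1)), Pow(Add(-1, 4), 2)))) = Mul(Add(Add(8, 4), 1), Mul(0, Add(Mul(-4, -1), Pow(3, 2)))) = Mul(Add(12, 1), Mul(0, Add(4, 9))) = Mul(13, Mul(0, 13)) = Mul(13, 0) = 0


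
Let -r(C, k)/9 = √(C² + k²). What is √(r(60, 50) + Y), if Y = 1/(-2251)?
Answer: √(-2251 - 456030090*√61)/2251 ≈ 26.513*I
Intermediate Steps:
Y = -1/2251 ≈ -0.00044425
r(C, k) = -9*√(C² + k²)
√(r(60, 50) + Y) = √(-9*√(60² + 50²) - 1/2251) = √(-9*√(3600 + 2500) - 1/2251) = √(-90*√61 - 1/2251) = √(-1/2251 - 90*√61)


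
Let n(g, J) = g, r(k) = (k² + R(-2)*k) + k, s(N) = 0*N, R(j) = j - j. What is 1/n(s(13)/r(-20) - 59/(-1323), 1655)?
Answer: 1323/59 ≈ 22.424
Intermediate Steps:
R(j) = 0
s(N) = 0
r(k) = k + k² (r(k) = (k² + 0*k) + k = (k² + 0) + k = k² + k = k + k²)
1/n(s(13)/r(-20) - 59/(-1323), 1655) = 1/(0/((-20*(1 - 20))) - 59/(-1323)) = 1/(0/((-20*(-19))) - 59*(-1/1323)) = 1/(0/380 + 59/1323) = 1/(0*(1/380) + 59/1323) = 1/(0 + 59/1323) = 1/(59/1323) = 1323/59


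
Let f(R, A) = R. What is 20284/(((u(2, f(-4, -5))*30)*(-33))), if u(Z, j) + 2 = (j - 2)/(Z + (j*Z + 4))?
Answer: -922/45 ≈ -20.489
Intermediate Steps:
u(Z, j) = -2 + (-2 + j)/(4 + Z + Z*j) (u(Z, j) = -2 + (j - 2)/(Z + (j*Z + 4)) = -2 + (-2 + j)/(Z + (Z*j + 4)) = -2 + (-2 + j)/(Z + (4 + Z*j)) = -2 + (-2 + j)/(4 + Z + Z*j))
20284/(((u(2, f(-4, -5))*30)*(-33))) = 20284/(((((-10 - 4 - 2*2 - 2*2*(-4))/(4 + 2 + 2*(-4)))*30)*(-33))) = 20284/(((((-10 - 4 - 4 + 16)/(4 + 2 - 8))*30)*(-33))) = 20284/((((-2/(-2))*30)*(-33))) = 20284/(((-1/2*(-2)*30)*(-33))) = 20284/(((1*30)*(-33))) = 20284/((30*(-33))) = 20284/(-990) = 20284*(-1/990) = -922/45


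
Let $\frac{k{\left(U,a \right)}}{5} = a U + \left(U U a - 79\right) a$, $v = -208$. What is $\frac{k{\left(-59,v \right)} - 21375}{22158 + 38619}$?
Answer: $\frac{753132065}{60777} \approx 12392.0$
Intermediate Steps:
$k{\left(U,a \right)} = 5 U a + 5 a \left(-79 + a U^{2}\right)$ ($k{\left(U,a \right)} = 5 \left(a U + \left(U U a - 79\right) a\right) = 5 \left(U a + \left(U^{2} a - 79\right) a\right) = 5 \left(U a + \left(a U^{2} - 79\right) a\right) = 5 \left(U a + \left(-79 + a U^{2}\right) a\right) = 5 \left(U a + a \left(-79 + a U^{2}\right)\right) = 5 U a + 5 a \left(-79 + a U^{2}\right)$)
$\frac{k{\left(-59,v \right)} - 21375}{22158 + 38619} = \frac{5 \left(-208\right) \left(-79 - 59 - 208 \left(-59\right)^{2}\right) - 21375}{22158 + 38619} = \frac{5 \left(-208\right) \left(-79 - 59 - 724048\right) - 21375}{60777} = \left(5 \left(-208\right) \left(-79 - 59 - 724048\right) - 21375\right) \frac{1}{60777} = \left(5 \left(-208\right) \left(-724186\right) - 21375\right) \frac{1}{60777} = \left(753153440 - 21375\right) \frac{1}{60777} = 753132065 \cdot \frac{1}{60777} = \frac{753132065}{60777}$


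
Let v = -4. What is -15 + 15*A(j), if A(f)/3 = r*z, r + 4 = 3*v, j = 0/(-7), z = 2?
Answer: -1455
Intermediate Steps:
j = 0 (j = 0*(-1/7) = 0)
r = -16 (r = -4 + 3*(-4) = -4 - 12 = -16)
A(f) = -96 (A(f) = 3*(-16*2) = 3*(-32) = -96)
-15 + 15*A(j) = -15 + 15*(-96) = -15 - 1440 = -1455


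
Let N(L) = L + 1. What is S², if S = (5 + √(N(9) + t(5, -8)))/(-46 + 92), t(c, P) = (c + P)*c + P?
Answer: (5 + I*√13)²/2116 ≈ 0.0056711 + 0.017039*I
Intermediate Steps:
t(c, P) = P + c*(P + c) (t(c, P) = (P + c)*c + P = c*(P + c) + P = P + c*(P + c))
N(L) = 1 + L
S = 5/46 + I*√13/46 (S = (5 + √((1 + 9) + (-8 + 5² - 8*5)))/(-46 + 92) = (5 + √(10 + (-8 + 25 - 40)))/46 = (5 + √(10 - 23))*(1/46) = (5 + √(-13))*(1/46) = (5 + I*√13)*(1/46) = 5/46 + I*√13/46 ≈ 0.1087 + 0.078382*I)
S² = (5/46 + I*√13/46)²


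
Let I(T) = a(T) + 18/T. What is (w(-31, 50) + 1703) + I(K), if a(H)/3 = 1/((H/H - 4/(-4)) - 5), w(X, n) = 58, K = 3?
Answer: 1766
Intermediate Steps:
a(H) = -1 (a(H) = 3/((H/H - 4/(-4)) - 5) = 3/((1 - 4*(-1/4)) - 5) = 3/((1 + 1) - 5) = 3/(2 - 5) = 3/(-3) = 3*(-1/3) = -1)
I(T) = -1 + 18/T
(w(-31, 50) + 1703) + I(K) = (58 + 1703) + (18 - 1*3)/3 = 1761 + (18 - 3)/3 = 1761 + (1/3)*15 = 1761 + 5 = 1766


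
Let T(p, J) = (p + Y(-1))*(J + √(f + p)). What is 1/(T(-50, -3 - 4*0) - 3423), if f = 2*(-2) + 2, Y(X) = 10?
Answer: I/(-3303*I + 80*√13) ≈ -0.00030046 + 2.6239e-5*I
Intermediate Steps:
f = -2 (f = -4 + 2 = -2)
T(p, J) = (10 + p)*(J + √(-2 + p)) (T(p, J) = (p + 10)*(J + √(-2 + p)) = (10 + p)*(J + √(-2 + p)))
1/(T(-50, -3 - 4*0) - 3423) = 1/((10*(-3 - 4*0) + 10*√(-2 - 50) + (-3 - 4*0)*(-50) - 50*√(-2 - 50)) - 3423) = 1/((10*(-3 + 0) + 10*√(-52) + (-3 + 0)*(-50) - 100*I*√13) - 3423) = 1/((10*(-3) + 10*(2*I*√13) - 3*(-50) - 100*I*√13) - 3423) = 1/((-30 + 20*I*√13 + 150 - 100*I*√13) - 3423) = 1/((120 - 80*I*√13) - 3423) = 1/(-3303 - 80*I*√13)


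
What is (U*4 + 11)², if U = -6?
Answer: 169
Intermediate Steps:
(U*4 + 11)² = (-6*4 + 11)² = (-24 + 11)² = (-13)² = 169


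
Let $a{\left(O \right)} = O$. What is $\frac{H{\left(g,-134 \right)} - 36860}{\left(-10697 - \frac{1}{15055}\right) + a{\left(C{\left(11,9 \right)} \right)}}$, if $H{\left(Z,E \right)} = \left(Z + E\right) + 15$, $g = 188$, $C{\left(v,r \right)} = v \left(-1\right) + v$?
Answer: $\frac{553888505}{161043336} \approx 3.4394$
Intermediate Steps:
$C{\left(v,r \right)} = 0$ ($C{\left(v,r \right)} = - v + v = 0$)
$H{\left(Z,E \right)} = 15 + E + Z$ ($H{\left(Z,E \right)} = \left(E + Z\right) + 15 = 15 + E + Z$)
$\frac{H{\left(g,-134 \right)} - 36860}{\left(-10697 - \frac{1}{15055}\right) + a{\left(C{\left(11,9 \right)} \right)}} = \frac{\left(15 - 134 + 188\right) - 36860}{\left(-10697 - \frac{1}{15055}\right) + 0} = \frac{69 - 36860}{\left(-10697 - \frac{1}{15055}\right) + 0} = - \frac{36791}{\left(-10697 - \frac{1}{15055}\right) + 0} = - \frac{36791}{- \frac{161043336}{15055} + 0} = - \frac{36791}{- \frac{161043336}{15055}} = \left(-36791\right) \left(- \frac{15055}{161043336}\right) = \frac{553888505}{161043336}$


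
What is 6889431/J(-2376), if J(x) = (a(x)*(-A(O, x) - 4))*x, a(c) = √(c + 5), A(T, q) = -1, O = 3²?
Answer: -2296477*I*√2371/5633496 ≈ -19.85*I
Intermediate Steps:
O = 9
a(c) = √(5 + c)
J(x) = -3*x*√(5 + x) (J(x) = (√(5 + x)*(-1*(-1) - 4))*x = (√(5 + x)*(1 - 4))*x = (√(5 + x)*(-3))*x = (-3*√(5 + x))*x = -3*x*√(5 + x))
6889431/J(-2376) = 6889431/((-3*(-2376)*√(5 - 2376))) = 6889431/((-3*(-2376)*√(-2371))) = 6889431/((-3*(-2376)*I*√2371)) = 6889431/((7128*I*√2371)) = 6889431*(-I*√2371/16900488) = -2296477*I*√2371/5633496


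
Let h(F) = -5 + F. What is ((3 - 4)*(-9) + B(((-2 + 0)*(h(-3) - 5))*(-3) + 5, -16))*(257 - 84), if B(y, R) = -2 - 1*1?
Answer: 1038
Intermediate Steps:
B(y, R) = -3 (B(y, R) = -2 - 1 = -3)
((3 - 4)*(-9) + B(((-2 + 0)*(h(-3) - 5))*(-3) + 5, -16))*(257 - 84) = ((3 - 4)*(-9) - 3)*(257 - 84) = (-1*(-9) - 3)*173 = (9 - 3)*173 = 6*173 = 1038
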